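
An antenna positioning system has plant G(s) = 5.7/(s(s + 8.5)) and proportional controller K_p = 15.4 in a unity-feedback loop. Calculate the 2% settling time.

T_s ≈ 0.941 s

Closed-loop characteristic equation: s² + 8.5s + 87.78 = 0, so ω_n = 9.369 rad/s and ζ = 8.5/(2·9.369) = 0.4536.
2% settling time T_s ≈ 4/(ζω_n) = 4/4.25 = 0.941 s.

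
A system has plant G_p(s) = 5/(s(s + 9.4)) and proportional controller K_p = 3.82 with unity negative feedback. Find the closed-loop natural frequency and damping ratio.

ω_n = 4.37 rad/s, ζ = 1.08

1 + K_p·G_p(s) = 0 gives s² + 9.4s + 19.1 = 0.
Matching s² + 2ζω_n s + ω_n²: ω_n = √19.1 = 4.37 rad/s and 2ζω_n = 9.4, so ζ = 9.4/(2·4.37) = 1.08.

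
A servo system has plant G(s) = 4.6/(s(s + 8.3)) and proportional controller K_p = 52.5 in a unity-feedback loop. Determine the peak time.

From 1 + K_pG(s) = 0: s² + 8.3s + 241.5 = 0 ⇒ ω_n = 15.54, ζ = 0.267.
Damped frequency ω_d = ω_n√(1−ζ²) = 14.98 rad/s, so peak time T_p = π/ω_d = 0.21 s.

T_p = 0.21 s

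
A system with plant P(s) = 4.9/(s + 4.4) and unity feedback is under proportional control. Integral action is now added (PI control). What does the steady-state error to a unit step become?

Adding integral action puts a pole at s = 0 in the forward path, raising the system type to 1; a type-1 loop has zero steady-state error to a step.

0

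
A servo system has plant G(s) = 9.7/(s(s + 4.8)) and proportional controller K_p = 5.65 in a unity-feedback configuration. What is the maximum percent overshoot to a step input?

34.1%

The closed-loop denominator s² + 4.8s + 54.8 gives ω_n = √54.8 = 7.403 and ζ = 4.8/(2ω_n) = 0.3242.
%OS = 100·exp(−πζ/√(1−ζ²)) = 100·exp(−π·0.3242/√0.8949) = 34.1%.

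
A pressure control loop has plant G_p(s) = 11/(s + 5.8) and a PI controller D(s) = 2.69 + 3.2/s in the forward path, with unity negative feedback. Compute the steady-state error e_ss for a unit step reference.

0

The open loop D(s)G_p(s) has a pole at the origin (type 1), so the static position error constant is infinite and e_ss = 1/(1+∞) = 0.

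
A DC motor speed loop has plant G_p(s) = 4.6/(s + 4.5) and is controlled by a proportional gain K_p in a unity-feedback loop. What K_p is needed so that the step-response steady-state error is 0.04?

The loop is type 0, so e_ss(step) = 1/(1 + K_pos) with K_pos = K_p·G_p(0).
G_p(0) = 1.022. Require 1/(1 + K_p·1.022) = 0.04, so 1 + 1.022·K_p = 25.
K_p = (25 − 1)/1.022 = 23.5.

K_p = 23.5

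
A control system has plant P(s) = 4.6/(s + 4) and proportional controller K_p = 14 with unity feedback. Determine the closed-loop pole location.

Closed-loop transfer function: T(s) = K_p·P(s)/(1 + K_p·P(s)) = 64.4/(s + 4 + 64.4) = 64.4/(s + 68.4).
The closed-loop pole is at s = −68.4.

s = -68.4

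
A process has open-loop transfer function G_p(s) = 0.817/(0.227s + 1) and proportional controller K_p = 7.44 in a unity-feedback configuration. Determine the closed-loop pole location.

Closed loop: T(s) = K_p·G_p/(1+K_p·G_p) = 6.078/(0.227s + 1 + 6.078), with pole at s = −(1 + 6.078)/0.227 = −31.18.

s = -31.18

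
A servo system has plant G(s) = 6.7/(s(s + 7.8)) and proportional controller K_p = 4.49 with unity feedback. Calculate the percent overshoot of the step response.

The closed-loop denominator s² + 7.8s + 30.08 gives ω_n = √30.08 = 5.485 and ζ = 7.8/(2ω_n) = 0.7111.
%OS = 100·exp(−πζ/√(1−ζ²)) = 100·exp(−π·0.7111/√0.4944) = 4.17%.

4.17%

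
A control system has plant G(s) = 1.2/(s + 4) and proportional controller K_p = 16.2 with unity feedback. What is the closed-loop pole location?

Closed-loop transfer function: T(s) = K_p·G(s)/(1 + K_p·G(s)) = 19.44/(s + 4 + 19.44) = 19.44/(s + 23.44).
The closed-loop pole is at s = −23.44.

s = -23.44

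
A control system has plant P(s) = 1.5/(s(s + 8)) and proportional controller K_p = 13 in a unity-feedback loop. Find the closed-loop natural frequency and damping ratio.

ω_n = 4.42 rad/s, ζ = 0.906

1 + K_p·P(s) = 0 gives s² + 8s + 19.5 = 0.
Matching s² + 2ζω_n s + ω_n²: ω_n = √19.5 = 4.416 rad/s and 2ζω_n = 8, so ζ = 8/(2·4.416) = 0.906.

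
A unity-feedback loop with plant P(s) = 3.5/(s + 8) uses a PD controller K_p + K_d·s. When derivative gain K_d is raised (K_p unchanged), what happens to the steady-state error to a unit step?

K_d affects only the transient (the s-coefficient); the DC loop gain, and hence e_ss, depends only on K_p.

unchanged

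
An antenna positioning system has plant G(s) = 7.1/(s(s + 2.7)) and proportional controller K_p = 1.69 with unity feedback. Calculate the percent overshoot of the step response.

Closed-loop characteristic equation: s² + 2.7s + 12 = 0, so ω_n = 3.464 rad/s and ζ = 2.7/(2·3.464) = 0.3897.
%OS = 100·exp(−πζ/√(1−ζ²)) = 100·exp(−π·0.3897/√0.8481) = 26.5%.

26.5%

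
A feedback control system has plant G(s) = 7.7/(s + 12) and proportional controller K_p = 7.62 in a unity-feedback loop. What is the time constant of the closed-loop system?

Closed-loop transfer function: T(s) = K_p·G(s)/(1 + K_p·G(s)) = 58.67/(s + 12 + 58.67) = 58.67/(s + 70.67).
Time constant τ = 1/70.67 = 0.0141 s.

τ = 0.0141 s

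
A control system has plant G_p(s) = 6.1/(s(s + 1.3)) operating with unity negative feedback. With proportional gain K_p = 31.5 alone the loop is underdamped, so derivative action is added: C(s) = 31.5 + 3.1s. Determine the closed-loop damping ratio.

ζ = 0.729

Forward path: (31.5 + 3.1s)·6.1/(s(s+1.3)). The closed-loop characteristic equation is s² + (1.3 + 6.1·3.1)s + 6.1·31.5 = 0.
That is s² + 20.21s + 192.1 = 0, so ω_n = 13.86 rad/s and ζ = 20.21/(2·13.86) = 0.729.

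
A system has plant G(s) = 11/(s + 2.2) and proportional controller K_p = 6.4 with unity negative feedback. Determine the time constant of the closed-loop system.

Closed-loop transfer function: T(s) = K_p·G(s)/(1 + K_p·G(s)) = 70.4/(s + 2.2 + 70.4) = 70.4/(s + 72.6).
Time constant τ = 1/72.6 = 0.0138 s.

τ = 0.0138 s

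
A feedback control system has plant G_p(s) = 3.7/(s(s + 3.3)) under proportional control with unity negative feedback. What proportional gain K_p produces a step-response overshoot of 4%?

From %OS = 100·exp(−πζ/√(1−ζ²)) = 4%, ζ = −ln(0.04)/√(π²+ln²(0.04)) = 0.7156.
Characteristic equation s² + 3.3s + 3.7K_p = 0 gives ζ = 3.3/(2√(3.7K_p)).
Setting ζ = 0.7156: √(3.7K_p) = 3.3/(2·0.7156) = 2.306, so K_p = 5.316/3.7 = 1.44.

K_p = 1.44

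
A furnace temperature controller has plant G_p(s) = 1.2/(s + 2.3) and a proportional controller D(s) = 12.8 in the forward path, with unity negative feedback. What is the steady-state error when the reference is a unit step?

The loop is type 0. Static position error constant K_pos = D(0)·G_p(0) = 12.8·0.5217 = 6.678.
Steady-state error to a unit step: e_ss = 1/(1+K_pos) = 1/7.678 = 0.13.

0.13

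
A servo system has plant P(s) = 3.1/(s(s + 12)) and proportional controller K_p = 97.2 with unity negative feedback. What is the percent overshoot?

31.4%

From 1 + K_pP(s) = 0: s² + 12s + 301.3 = 0 ⇒ ω_n = 17.36, ζ = 0.3457.
%OS = 100·exp(−πζ/√(1−ζ²)) = 100·exp(−π·0.3457/√0.8805) = 31.4%.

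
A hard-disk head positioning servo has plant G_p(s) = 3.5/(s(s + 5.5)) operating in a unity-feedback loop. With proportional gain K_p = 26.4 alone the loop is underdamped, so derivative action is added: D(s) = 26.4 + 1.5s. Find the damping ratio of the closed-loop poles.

ζ = 0.559

Forward path: (26.4 + 1.5s)·3.5/(s(s+5.5)). The closed-loop characteristic equation is s² + (5.5 + 3.5·1.5)s + 3.5·26.4 = 0.
That is s² + 10.75s + 92.4 = 0, so ω_n = 9.612 rad/s and ζ = 10.75/(2·9.612) = 0.5592.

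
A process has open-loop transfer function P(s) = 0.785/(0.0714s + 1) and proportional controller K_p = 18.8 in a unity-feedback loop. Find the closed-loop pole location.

Closed loop: T(s) = K_p·P/(1+K_p·P) = 14.76/(0.0714s + 1 + 14.76), with pole at s = −(1 + 14.76)/0.0714 = −220.7.

s = -220.7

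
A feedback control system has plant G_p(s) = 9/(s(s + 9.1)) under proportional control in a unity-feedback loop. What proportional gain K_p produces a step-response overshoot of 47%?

From %OS = 100·exp(−πζ/√(1−ζ²)) = 47%, ζ = −ln(0.47)/√(π²+ln²(0.47)) = 0.2337.
Characteristic equation s² + 9.1s + 9K_p = 0 gives ζ = 9.1/(2√(9K_p)).
Setting ζ = 0.2337: √(9K_p) = 9.1/(2·0.2337) = 19.47, so K_p = 379.1/9 = 42.1.

K_p = 42.1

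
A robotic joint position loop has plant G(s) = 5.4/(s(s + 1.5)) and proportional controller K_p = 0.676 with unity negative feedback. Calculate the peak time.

The closed-loop denominator s² + 1.5s + 3.65 gives ω_n = √3.65 = 1.911 and ζ = 1.5/(2ω_n) = 0.3925.
Damped frequency ω_d = ω_n√(1−ζ²) = 1.757 rad/s, so peak time T_p = π/ω_d = 1.79 s.

T_p = 1.79 s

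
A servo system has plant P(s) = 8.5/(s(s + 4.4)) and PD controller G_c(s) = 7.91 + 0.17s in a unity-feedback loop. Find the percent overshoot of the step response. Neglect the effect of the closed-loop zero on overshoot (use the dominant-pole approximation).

Forward path: (7.91 + 0.17s)·8.5/(s(s+4.4)). The closed-loop characteristic equation is s² + (4.4 + 8.5·0.17)s + 8.5·7.91 = 0.
That is s² + 5.845s + 67.23 = 0, so ω_n = 8.2 rad/s and ζ = 5.845/(2·8.2) = 0.3564.
%OS = 100·exp(−πζ/√(1−ζ²)) = 30.2%.

30.2%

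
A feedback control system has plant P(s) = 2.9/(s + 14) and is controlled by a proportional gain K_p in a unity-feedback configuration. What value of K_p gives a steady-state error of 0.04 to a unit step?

K_p = 116

Steady-state error for a unit step on this type-0 loop is 1/(1 + K_p·P(0)).
P(0) = 0.2071. Require 1/(1 + K_p·0.2071) = 0.04, so 1 + 0.2071·K_p = 25.
K_p = (25 − 1)/0.2071 = 116.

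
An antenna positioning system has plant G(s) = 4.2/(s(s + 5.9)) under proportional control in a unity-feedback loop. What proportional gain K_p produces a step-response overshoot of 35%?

From %OS = 100·exp(−πζ/√(1−ζ²)) = 35%, ζ = −ln(0.35)/√(π²+ln²(0.35)) = 0.3169.
Characteristic equation s² + 5.9s + 4.2K_p = 0 gives ζ = 5.9/(2√(4.2K_p)).
Setting ζ = 0.3169: √(4.2K_p) = 5.9/(2·0.3169) = 9.308, so K_p = 86.63/4.2 = 20.6.

K_p = 20.6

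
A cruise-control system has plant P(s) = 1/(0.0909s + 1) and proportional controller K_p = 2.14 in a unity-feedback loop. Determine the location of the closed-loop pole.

Closed loop: T(s) = K_p·P/(1+K_p·P) = 2.14/(0.0909s + 1 + 2.14), with pole at s = −(1 + 2.14)/0.0909 = −34.54.

s = -34.54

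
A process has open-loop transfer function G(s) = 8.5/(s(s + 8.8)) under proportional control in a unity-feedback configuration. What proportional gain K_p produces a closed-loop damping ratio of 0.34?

Closed-loop characteristic equation: s² + 8.8s + K_p·8.5 = 0.
So ω_n = √(8.5K_p) and 2ζω_n = 8.8, giving ζ = 8.8/(2√(8.5K_p)).
Setting ζ = 0.34: √(8.5K_p) = 8.8/(2·0.34) = 12.94, so K_p = 167.5/8.5 = 19.7.

K_p = 19.7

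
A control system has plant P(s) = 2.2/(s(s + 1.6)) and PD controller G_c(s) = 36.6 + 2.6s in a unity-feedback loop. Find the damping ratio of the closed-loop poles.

ζ = 0.408

Forward path: (36.6 + 2.6s)·2.2/(s(s+1.6)). The closed-loop characteristic equation is s² + (1.6 + 2.2·2.6)s + 2.2·36.6 = 0.
That is s² + 7.32s + 80.52 = 0, so ω_n = 8.973 rad/s and ζ = 7.32/(2·8.973) = 0.4079.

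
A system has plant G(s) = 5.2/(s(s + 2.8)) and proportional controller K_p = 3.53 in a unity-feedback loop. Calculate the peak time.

T_p = 0.776 s

The closed-loop denominator s² + 2.8s + 18.36 gives ω_n = √18.36 = 4.284 and ζ = 2.8/(2ω_n) = 0.3268.
Damped frequency ω_d = ω_n√(1−ζ²) = 4.049 rad/s, so peak time T_p = π/ω_d = 0.776 s.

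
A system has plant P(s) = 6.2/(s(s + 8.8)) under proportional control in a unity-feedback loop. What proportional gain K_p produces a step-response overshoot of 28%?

K_p = 22.1

From %OS = 100·exp(−πζ/√(1−ζ²)) = 28%, ζ = −ln(0.28)/√(π²+ln²(0.28)) = 0.3755.
Characteristic equation s² + 8.8s + 6.2K_p = 0 gives ζ = 8.8/(2√(6.2K_p)).
Setting ζ = 0.3755: √(6.2K_p) = 8.8/(2·0.3755) = 11.72, so K_p = 137.3/6.2 = 22.1.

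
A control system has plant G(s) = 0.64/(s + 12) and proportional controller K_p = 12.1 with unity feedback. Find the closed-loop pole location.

s = -19.74

Closed-loop transfer function: T(s) = K_p·G(s)/(1 + K_p·G(s)) = 7.744/(s + 12 + 7.744) = 7.744/(s + 19.74).
The closed-loop pole is at s = −19.74.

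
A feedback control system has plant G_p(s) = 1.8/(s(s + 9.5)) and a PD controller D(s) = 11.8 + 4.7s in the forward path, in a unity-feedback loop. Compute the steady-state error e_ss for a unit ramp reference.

The loop has one pole at the origin (type 1). Velocity error constant K_v = lim_{s→0} s·D(s)G_p(s) = 11.8·1.8/9.5 = 2.236.
Steady-state error to a unit ramp: e_ss = 1/K_v = 0.447.

0.447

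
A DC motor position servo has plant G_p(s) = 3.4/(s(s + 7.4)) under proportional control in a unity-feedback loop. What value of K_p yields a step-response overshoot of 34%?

K_p = 38.2

From %OS = 100·exp(−πζ/√(1−ζ²)) = 34%, ζ = −ln(0.34)/√(π²+ln²(0.34)) = 0.3248.
Characteristic equation s² + 7.4s + 3.4K_p = 0 gives ζ = 7.4/(2√(3.4K_p)).
Setting ζ = 0.3248: √(3.4K_p) = 7.4/(2·0.3248) = 11.39, so K_p = 129.8/3.4 = 38.2.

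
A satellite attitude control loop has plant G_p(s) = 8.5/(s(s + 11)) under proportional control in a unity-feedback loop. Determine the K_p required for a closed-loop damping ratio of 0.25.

Closed-loop characteristic equation: s² + 11s + K_p·8.5 = 0.
So ω_n = √(8.5K_p) and 2ζω_n = 11, giving ζ = 11/(2√(8.5K_p)).
Setting ζ = 0.25: √(8.5K_p) = 11/(2·0.25) = 22, so K_p = 484/8.5 = 56.9.

K_p = 56.9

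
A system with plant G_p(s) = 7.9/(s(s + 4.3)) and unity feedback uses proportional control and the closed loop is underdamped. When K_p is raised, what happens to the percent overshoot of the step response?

increase

Characteristic equation s² + 4.3s + K_p·7.9 = 0: raising K_p raises ω_n while 2ζω_n = 4.3 is fixed, so ζ falls and overshoot grows.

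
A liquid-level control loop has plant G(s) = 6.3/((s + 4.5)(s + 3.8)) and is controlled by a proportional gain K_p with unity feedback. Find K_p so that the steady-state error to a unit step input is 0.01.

For a type-0 loop with proportional control, e_ss = 1/(1 + K_p·G(0)).
G(0) = 0.3684. Require 1/(1 + K_p·0.3684) = 0.01, so 1 + 0.3684·K_p = 100.
K_p = (100 − 1)/0.3684 = 269.

K_p = 269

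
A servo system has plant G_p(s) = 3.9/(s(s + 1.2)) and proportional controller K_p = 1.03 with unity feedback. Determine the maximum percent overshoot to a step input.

Closed-loop characteristic equation: s² + 1.2s + 4.017 = 0, so ω_n = 2.004 rad/s and ζ = 1.2/(2·2.004) = 0.2994.
%OS = 100·exp(−πζ/√(1−ζ²)) = 100·exp(−π·0.2994/√0.9104) = 37.3%.

37.3%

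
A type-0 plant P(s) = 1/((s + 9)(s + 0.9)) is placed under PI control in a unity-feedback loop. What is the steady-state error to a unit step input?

The PI controller's integrator makes the forward path type 1, so e_ss to a step is zero.

0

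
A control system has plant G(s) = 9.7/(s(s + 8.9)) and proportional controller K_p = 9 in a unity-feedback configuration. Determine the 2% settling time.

The closed-loop denominator s² + 8.9s + 87.3 gives ω_n = √87.3 = 9.343 and ζ = 8.9/(2ω_n) = 0.4763.
2% settling time T_s ≈ 4/(ζω_n) = 4/4.45 = 0.899 s.

T_s ≈ 0.899 s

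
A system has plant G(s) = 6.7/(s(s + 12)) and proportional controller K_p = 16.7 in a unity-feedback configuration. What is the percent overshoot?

Closed-loop characteristic equation: s² + 12s + 111.9 = 0, so ω_n = 10.58 rad/s and ζ = 12/(2·10.58) = 0.5672.
%OS = 100·exp(−πζ/√(1−ζ²)) = 100·exp(−π·0.5672/√0.6783) = 11.5%.

11.5%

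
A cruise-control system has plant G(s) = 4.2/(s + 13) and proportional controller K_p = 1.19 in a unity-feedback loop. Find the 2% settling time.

Closed-loop transfer function: T(s) = K_p·G(s)/(1 + K_p·G(s)) = 4.998/(s + 13 + 4.998) = 4.998/(s + 18).
Time constant τ = 1/18 = 0.05556 s, so the 2% settling time is about 4τ = 0.222 s.

T_s ≈ 0.222 s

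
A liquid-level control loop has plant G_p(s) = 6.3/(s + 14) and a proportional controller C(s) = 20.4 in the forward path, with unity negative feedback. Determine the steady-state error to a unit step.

0.0982

The loop is type 0. Static position error constant K_pos = C(0)·G_p(0) = 20.4·0.45 = 9.18.
Steady-state error to a unit step: e_ss = 1/(1+K_pos) = 1/10.18 = 0.0982.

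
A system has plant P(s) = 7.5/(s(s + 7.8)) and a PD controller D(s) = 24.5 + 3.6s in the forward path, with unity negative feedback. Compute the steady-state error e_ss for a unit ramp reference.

The loop has one pole at the origin (type 1). Velocity error constant K_v = lim_{s→0} s·D(s)P(s) = 24.5·7.5/7.8 = 23.56.
Steady-state error to a unit ramp: e_ss = 1/K_v = 0.0424.

0.0424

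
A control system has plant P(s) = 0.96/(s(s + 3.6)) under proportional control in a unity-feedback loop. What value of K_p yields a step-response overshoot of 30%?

K_p = 26.4

From %OS = 100·exp(−πζ/√(1−ζ²)) = 30%, ζ = −ln(0.3)/√(π²+ln²(0.3)) = 0.3579.
Characteristic equation s² + 3.6s + 0.96K_p = 0 gives ζ = 3.6/(2√(0.96K_p)).
Setting ζ = 0.3579: √(0.96K_p) = 3.6/(2·0.3579) = 5.03, so K_p = 25.3/0.96 = 26.4.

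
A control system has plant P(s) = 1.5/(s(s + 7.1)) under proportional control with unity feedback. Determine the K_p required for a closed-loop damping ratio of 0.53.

Closed-loop characteristic equation: s² + 7.1s + K_p·1.5 = 0.
So ω_n = √(1.5K_p) and 2ζω_n = 7.1, giving ζ = 7.1/(2√(1.5K_p)).
Setting ζ = 0.53: √(1.5K_p) = 7.1/(2·0.53) = 6.698, so K_p = 44.86/1.5 = 29.9.

K_p = 29.9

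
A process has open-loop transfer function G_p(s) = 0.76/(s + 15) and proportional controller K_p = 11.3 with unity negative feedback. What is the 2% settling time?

Closed-loop transfer function: T(s) = K_p·G_p(s)/(1 + K_p·G_p(s)) = 8.588/(s + 15 + 8.588) = 8.588/(s + 23.59).
Time constant τ = 1/23.59 = 0.04239 s, so the 2% settling time is about 4τ = 0.17 s.

T_s ≈ 0.17 s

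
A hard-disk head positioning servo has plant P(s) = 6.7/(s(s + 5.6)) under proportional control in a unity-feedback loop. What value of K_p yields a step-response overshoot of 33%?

K_p = 10.6

From %OS = 100·exp(−πζ/√(1−ζ²)) = 33%, ζ = −ln(0.33)/√(π²+ln²(0.33)) = 0.3328.
Characteristic equation s² + 5.6s + 6.7K_p = 0 gives ζ = 5.6/(2√(6.7K_p)).
Setting ζ = 0.3328: √(6.7K_p) = 5.6/(2·0.3328) = 8.414, so K_p = 70.79/6.7 = 10.6.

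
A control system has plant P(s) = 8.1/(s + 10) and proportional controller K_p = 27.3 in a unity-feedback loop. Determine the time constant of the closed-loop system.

τ = 0.00433 s

Closed-loop transfer function: T(s) = K_p·P(s)/(1 + K_p·P(s)) = 221.1/(s + 10 + 221.1) = 221.1/(s + 231.1).
Time constant τ = 1/231.1 = 0.00433 s.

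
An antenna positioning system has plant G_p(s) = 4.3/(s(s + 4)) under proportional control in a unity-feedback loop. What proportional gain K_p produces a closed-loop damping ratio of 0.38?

K_p = 6.44

Closed-loop characteristic equation: s² + 4s + K_p·4.3 = 0.
So ω_n = √(4.3K_p) and 2ζω_n = 4, giving ζ = 4/(2√(4.3K_p)).
Setting ζ = 0.38: √(4.3K_p) = 4/(2·0.38) = 5.263, so K_p = 27.7/4.3 = 6.44.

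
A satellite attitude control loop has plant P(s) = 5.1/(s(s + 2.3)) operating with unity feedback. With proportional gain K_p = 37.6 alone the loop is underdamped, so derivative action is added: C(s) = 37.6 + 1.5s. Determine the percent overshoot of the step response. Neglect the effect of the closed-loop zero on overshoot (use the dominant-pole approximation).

Forward path: (37.6 + 1.5s)·5.1/(s(s+2.3)). The closed-loop characteristic equation is s² + (2.3 + 5.1·1.5)s + 5.1·37.6 = 0.
That is s² + 9.95s + 191.8 = 0, so ω_n = 13.85 rad/s and ζ = 9.95/(2·13.85) = 0.3593.
%OS = 100·exp(−πζ/√(1−ζ²)) = 29.8%.

29.8%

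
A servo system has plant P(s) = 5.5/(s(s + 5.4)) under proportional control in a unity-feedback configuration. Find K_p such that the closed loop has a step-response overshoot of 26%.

From %OS = 100·exp(−πζ/√(1−ζ²)) = 26%, ζ = −ln(0.26)/√(π²+ln²(0.26)) = 0.3941.
Characteristic equation s² + 5.4s + 5.5K_p = 0 gives ζ = 5.4/(2√(5.5K_p)).
Setting ζ = 0.3941: √(5.5K_p) = 5.4/(2·0.3941) = 6.851, so K_p = 46.94/5.5 = 8.53.

K_p = 8.53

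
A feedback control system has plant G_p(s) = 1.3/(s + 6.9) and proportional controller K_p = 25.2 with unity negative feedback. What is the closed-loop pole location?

Closed-loop transfer function: T(s) = K_p·G_p(s)/(1 + K_p·G_p(s)) = 32.76/(s + 6.9 + 32.76) = 32.76/(s + 39.66).
The closed-loop pole is at s = −39.66.

s = -39.66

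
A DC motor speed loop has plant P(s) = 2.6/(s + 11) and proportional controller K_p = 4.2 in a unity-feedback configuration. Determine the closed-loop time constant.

τ = 0.0456 s

Closed-loop transfer function: T(s) = K_p·P(s)/(1 + K_p·P(s)) = 10.92/(s + 11 + 10.92) = 10.92/(s + 21.92).
Time constant τ = 1/21.92 = 0.0456 s.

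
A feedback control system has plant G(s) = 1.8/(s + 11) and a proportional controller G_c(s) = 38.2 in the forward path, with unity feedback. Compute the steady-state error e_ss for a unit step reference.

The loop is type 0. Static position error constant K_pos = G_c(0)·G(0) = 38.2·0.1636 = 6.251.
Steady-state error to a unit step: e_ss = 1/(1+K_pos) = 1/7.251 = 0.138.

0.138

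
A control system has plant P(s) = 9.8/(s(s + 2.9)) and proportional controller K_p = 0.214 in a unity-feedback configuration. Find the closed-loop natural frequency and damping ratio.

With unity feedback the closed-loop characteristic equation is s² + 2.9s + 0.214·9.8 = s² + 2.9s + 2.097 = 0.
So ω_n² = 2.097 ⇒ ω_n = 1.448 rad/s, and ζ = 2.9/(2ω_n) = 1.

ω_n = 1.45 rad/s, ζ = 1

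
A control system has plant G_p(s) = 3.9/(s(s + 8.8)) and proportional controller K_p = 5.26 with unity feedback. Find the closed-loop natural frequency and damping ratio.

1 + K_p·G_p(s) = 0 gives s² + 8.8s + 20.51 = 0.
So ω_n² = 20.51 ⇒ ω_n = 4.529 rad/s, and ζ = 8.8/(2ω_n) = 0.971.

ω_n = 4.53 rad/s, ζ = 0.971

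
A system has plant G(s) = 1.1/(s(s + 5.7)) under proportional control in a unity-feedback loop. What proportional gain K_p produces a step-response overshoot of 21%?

K_p = 37.3

From %OS = 100·exp(−πζ/√(1−ζ²)) = 21%, ζ = −ln(0.21)/√(π²+ln²(0.21)) = 0.4449.
Characteristic equation s² + 5.7s + 1.1K_p = 0 gives ζ = 5.7/(2√(1.1K_p)).
Setting ζ = 0.4449: √(1.1K_p) = 5.7/(2·0.4449) = 6.406, so K_p = 41.04/1.1 = 37.3.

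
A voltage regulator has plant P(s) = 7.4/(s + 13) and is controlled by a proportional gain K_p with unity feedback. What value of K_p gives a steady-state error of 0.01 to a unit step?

The loop is type 0, so e_ss(step) = 1/(1 + K_pos) with K_pos = K_p·P(0).
P(0) = 0.5692. Require 1/(1 + K_p·0.5692) = 0.01, so 1 + 0.5692·K_p = 100.
K_p = (100 − 1)/0.5692 = 174.

K_p = 174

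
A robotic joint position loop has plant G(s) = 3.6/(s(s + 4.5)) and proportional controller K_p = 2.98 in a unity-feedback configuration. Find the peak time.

Closed-loop characteristic equation: s² + 4.5s + 10.73 = 0, so ω_n = 3.275 rad/s and ζ = 4.5/(2·3.275) = 0.6869.
Damped frequency ω_d = ω_n√(1−ζ²) = 2.38 rad/s, so peak time T_p = π/ω_d = 1.32 s.

T_p = 1.32 s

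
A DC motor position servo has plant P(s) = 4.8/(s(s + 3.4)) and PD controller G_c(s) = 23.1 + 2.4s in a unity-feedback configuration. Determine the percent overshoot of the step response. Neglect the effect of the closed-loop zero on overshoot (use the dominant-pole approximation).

Forward path: (23.1 + 2.4s)·4.8/(s(s+3.4)). The closed-loop characteristic equation is s² + (3.4 + 4.8·2.4)s + 4.8·23.1 = 0.
That is s² + 14.92s + 110.9 = 0, so ω_n = 10.53 rad/s and ζ = 14.92/(2·10.53) = 0.7085.
%OS = 100·exp(−πζ/√(1−ζ²)) = 4.27%.

4.27%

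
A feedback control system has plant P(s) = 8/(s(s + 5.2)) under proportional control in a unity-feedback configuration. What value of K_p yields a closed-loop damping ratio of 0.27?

Closed-loop characteristic equation: s² + 5.2s + K_p·8 = 0.
So ω_n = √(8K_p) and 2ζω_n = 5.2, giving ζ = 5.2/(2√(8K_p)).
Setting ζ = 0.27: √(8K_p) = 5.2/(2·0.27) = 9.63, so K_p = 92.73/8 = 11.6.

K_p = 11.6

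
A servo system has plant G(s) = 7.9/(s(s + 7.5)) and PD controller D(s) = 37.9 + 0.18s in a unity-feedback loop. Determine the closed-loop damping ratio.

Forward path: (37.9 + 0.18s)·7.9/(s(s+7.5)). The closed-loop characteristic equation is s² + (7.5 + 7.9·0.18)s + 7.9·37.9 = 0.
That is s² + 8.922s + 299.4 = 0, so ω_n = 17.3 rad/s and ζ = 8.922/(2·17.3) = 0.2578.

ζ = 0.258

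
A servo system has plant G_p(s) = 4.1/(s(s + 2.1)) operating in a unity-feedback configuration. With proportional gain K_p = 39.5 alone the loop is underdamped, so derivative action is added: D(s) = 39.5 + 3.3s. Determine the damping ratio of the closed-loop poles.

ζ = 0.614

Forward path: (39.5 + 3.3s)·4.1/(s(s+2.1)). The closed-loop characteristic equation is s² + (2.1 + 4.1·3.3)s + 4.1·39.5 = 0.
That is s² + 15.63s + 161.9 = 0, so ω_n = 12.73 rad/s and ζ = 15.63/(2·12.73) = 0.6141.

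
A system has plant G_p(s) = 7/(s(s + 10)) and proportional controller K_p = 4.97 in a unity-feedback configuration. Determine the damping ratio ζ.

ζ = 0.848

The closed-loop denominator is s(s+10) + 4.97·7 = s² + 10s + 34.79.
Matching s² + 2ζω_n s + ω_n²: ω_n = √34.79 = 5.898 rad/s and 2ζω_n = 10, so ζ = 10/(2·5.898) = 0.848.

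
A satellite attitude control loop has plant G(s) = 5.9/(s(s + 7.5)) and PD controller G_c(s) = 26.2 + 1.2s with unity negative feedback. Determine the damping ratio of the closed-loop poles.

Forward path: (26.2 + 1.2s)·5.9/(s(s+7.5)). The closed-loop characteristic equation is s² + (7.5 + 5.9·1.2)s + 5.9·26.2 = 0.
That is s² + 14.58s + 154.6 = 0, so ω_n = 12.43 rad/s and ζ = 14.58/(2·12.43) = 0.5863.

ζ = 0.586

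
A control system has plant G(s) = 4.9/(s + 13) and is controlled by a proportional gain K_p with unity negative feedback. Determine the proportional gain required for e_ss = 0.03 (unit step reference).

K_p = 85.8

Steady-state error for a unit step on this type-0 loop is 1/(1 + K_p·G(0)).
G(0) = 0.3769. Require 1/(1 + K_p·0.3769) = 0.03, so 1 + 0.3769·K_p = 33.33.
K_p = (33.33 − 1)/0.3769 = 85.8.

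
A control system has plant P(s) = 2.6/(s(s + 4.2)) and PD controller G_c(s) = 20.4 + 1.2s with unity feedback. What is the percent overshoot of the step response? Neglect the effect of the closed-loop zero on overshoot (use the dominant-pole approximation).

16.1%

Forward path: (20.4 + 1.2s)·2.6/(s(s+4.2)). The closed-loop characteristic equation is s² + (4.2 + 2.6·1.2)s + 2.6·20.4 = 0.
That is s² + 7.32s + 53.04 = 0, so ω_n = 7.283 rad/s and ζ = 7.32/(2·7.283) = 0.5026.
%OS = 100·exp(−πζ/√(1−ζ²)) = 16.1%.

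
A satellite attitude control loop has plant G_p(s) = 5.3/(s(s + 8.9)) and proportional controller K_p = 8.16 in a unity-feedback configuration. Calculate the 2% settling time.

The closed-loop denominator s² + 8.9s + 43.25 gives ω_n = √43.25 = 6.576 and ζ = 8.9/(2ω_n) = 0.6767.
2% settling time T_s ≈ 4/(ζω_n) = 4/4.45 = 0.899 s.

T_s ≈ 0.899 s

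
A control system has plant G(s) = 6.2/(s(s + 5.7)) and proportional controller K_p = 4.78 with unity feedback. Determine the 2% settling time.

The closed-loop denominator s² + 5.7s + 29.64 gives ω_n = √29.64 = 5.444 and ζ = 5.7/(2ω_n) = 0.5235.
2% settling time T_s ≈ 4/(ζω_n) = 4/2.85 = 1.4 s.

T_s ≈ 1.4 s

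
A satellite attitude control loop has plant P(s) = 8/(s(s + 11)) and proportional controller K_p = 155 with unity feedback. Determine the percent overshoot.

The closed-loop denominator s² + 11s + 1240 gives ω_n = √1240 = 35.21 and ζ = 11/(2ω_n) = 0.1562.
%OS = 100·exp(−πζ/√(1−ζ²)) = 100·exp(−π·0.1562/√0.9756) = 60.8%.

60.8%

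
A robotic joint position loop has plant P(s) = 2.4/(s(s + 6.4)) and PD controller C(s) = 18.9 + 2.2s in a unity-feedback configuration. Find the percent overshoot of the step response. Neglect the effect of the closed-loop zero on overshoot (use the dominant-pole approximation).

0.422%

Forward path: (18.9 + 2.2s)·2.4/(s(s+6.4)). The closed-loop characteristic equation is s² + (6.4 + 2.4·2.2)s + 2.4·18.9 = 0.
That is s² + 11.68s + 45.36 = 0, so ω_n = 6.735 rad/s and ζ = 11.68/(2·6.735) = 0.8671.
%OS = 100·exp(−πζ/√(1−ζ²)) = 0.422%.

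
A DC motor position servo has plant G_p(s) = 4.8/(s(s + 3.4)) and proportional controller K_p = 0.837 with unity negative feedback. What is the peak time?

The closed-loop denominator s² + 3.4s + 4.018 gives ω_n = √4.018 = 2.004 and ζ = 3.4/(2ω_n) = 0.8481.
Damped frequency ω_d = ω_n√(1−ζ²) = 1.062 rad/s, so peak time T_p = π/ω_d = 2.96 s.

T_p = 2.96 s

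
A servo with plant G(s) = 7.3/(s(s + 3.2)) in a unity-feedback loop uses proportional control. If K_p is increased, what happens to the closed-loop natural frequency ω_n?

increase

ω_n = √(7.3·K_p), which grows with K_p.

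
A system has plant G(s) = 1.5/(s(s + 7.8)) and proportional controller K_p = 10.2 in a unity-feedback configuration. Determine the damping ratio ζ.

ζ = 0.997

With unity feedback the closed-loop characteristic equation is s² + 7.8s + 10.2·1.5 = s² + 7.8s + 15.3 = 0.
So ω_n² = 15.3 ⇒ ω_n = 3.912 rad/s, and ζ = 7.8/(2ω_n) = 0.997.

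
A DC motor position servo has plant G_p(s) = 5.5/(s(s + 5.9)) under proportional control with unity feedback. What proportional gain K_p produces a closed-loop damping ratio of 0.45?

Closed-loop characteristic equation: s² + 5.9s + K_p·5.5 = 0.
So ω_n = √(5.5K_p) and 2ζω_n = 5.9, giving ζ = 5.9/(2√(5.5K_p)).
Setting ζ = 0.45: √(5.5K_p) = 5.9/(2·0.45) = 6.556, so K_p = 42.98/5.5 = 7.81.

K_p = 7.81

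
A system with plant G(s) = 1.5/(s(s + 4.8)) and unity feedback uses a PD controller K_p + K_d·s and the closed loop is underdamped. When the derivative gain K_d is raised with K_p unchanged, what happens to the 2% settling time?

decrease

Characteristic equation s² + (4.8 + 1.5K_d)s + 1.5K_p = 0: raising K_d increases ζω_n = (4.8+1.5K_d)/2 while the loop stays underdamped, so T_s ≈ 4/(ζω_n) decreases.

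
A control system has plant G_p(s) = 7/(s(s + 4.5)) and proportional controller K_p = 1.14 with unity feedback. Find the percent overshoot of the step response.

1.59%

From 1 + K_pG_p(s) = 0: s² + 4.5s + 7.98 = 0 ⇒ ω_n = 2.825, ζ = 0.7965.
%OS = 100·exp(−πζ/√(1−ζ²)) = 100·exp(−π·0.7965/√0.3656) = 1.59%.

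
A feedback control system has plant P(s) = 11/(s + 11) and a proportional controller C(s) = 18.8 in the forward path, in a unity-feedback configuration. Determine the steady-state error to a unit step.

0.0505

The loop is type 0. Static position error constant K_pos = C(0)·P(0) = 18.8·1 = 18.8.
Steady-state error to a unit step: e_ss = 1/(1+K_pos) = 1/19.8 = 0.0505.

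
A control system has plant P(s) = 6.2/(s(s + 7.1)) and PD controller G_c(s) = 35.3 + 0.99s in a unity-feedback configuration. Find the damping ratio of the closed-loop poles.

Forward path: (35.3 + 0.99s)·6.2/(s(s+7.1)). The closed-loop characteristic equation is s² + (7.1 + 6.2·0.99)s + 6.2·35.3 = 0.
That is s² + 13.24s + 218.9 = 0, so ω_n = 14.79 rad/s and ζ = 13.24/(2·14.79) = 0.4474.

ζ = 0.447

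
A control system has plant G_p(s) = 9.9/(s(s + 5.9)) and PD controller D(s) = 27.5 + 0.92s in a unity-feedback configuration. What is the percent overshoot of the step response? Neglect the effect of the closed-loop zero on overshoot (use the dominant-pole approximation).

20.1%

Forward path: (27.5 + 0.92s)·9.9/(s(s+5.9)). The closed-loop characteristic equation is s² + (5.9 + 9.9·0.92)s + 9.9·27.5 = 0.
That is s² + 15.01s + 272.2 = 0, so ω_n = 16.5 rad/s and ζ = 15.01/(2·16.5) = 0.4548.
%OS = 100·exp(−πζ/√(1−ζ²)) = 20.1%.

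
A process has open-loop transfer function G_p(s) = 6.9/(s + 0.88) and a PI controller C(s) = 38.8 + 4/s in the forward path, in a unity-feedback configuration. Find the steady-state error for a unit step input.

0

The open loop C(s)G_p(s) has a pole at the origin (type 1), so the static position error constant is infinite and e_ss = 1/(1+∞) = 0.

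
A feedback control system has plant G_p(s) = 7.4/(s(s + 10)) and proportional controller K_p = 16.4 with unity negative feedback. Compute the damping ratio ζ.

ζ = 0.454

1 + K_p·G_p(s) = 0 gives s² + 10s + 121.4 = 0.
Matching s² + 2ζω_n s + ω_n²: ω_n = √121.4 = 11.02 rad/s and 2ζω_n = 10, so ζ = 10/(2·11.02) = 0.454.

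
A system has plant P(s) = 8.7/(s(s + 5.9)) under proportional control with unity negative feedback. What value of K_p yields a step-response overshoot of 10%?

K_p = 2.86

From %OS = 100·exp(−πζ/√(1−ζ²)) = 10%, ζ = −ln(0.1)/√(π²+ln²(0.1)) = 0.5912.
Characteristic equation s² + 5.9s + 8.7K_p = 0 gives ζ = 5.9/(2√(8.7K_p)).
Setting ζ = 0.5912: √(8.7K_p) = 5.9/(2·0.5912) = 4.99, so K_p = 24.9/8.7 = 2.86.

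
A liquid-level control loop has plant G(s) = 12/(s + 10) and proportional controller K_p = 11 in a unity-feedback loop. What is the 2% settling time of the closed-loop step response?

Closed-loop transfer function: T(s) = K_p·G(s)/(1 + K_p·G(s)) = 132/(s + 10 + 132) = 132/(s + 142).
Time constant τ = 1/142 = 0.007042 s, so the 2% settling time is about 4τ = 0.0282 s.

T_s ≈ 0.0282 s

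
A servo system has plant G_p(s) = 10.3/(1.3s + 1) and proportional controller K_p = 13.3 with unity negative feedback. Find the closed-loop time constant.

τ = 0.00942 s

Closed loop: T(s) = K_p·G_p/(1+K_p·G_p) = 137/(1.3s + 1 + 137), with pole at s = −(1 + 137)/1.3 = −106.1.
Closed-loop time constant τ = 1/106.1 = 0.00942 s.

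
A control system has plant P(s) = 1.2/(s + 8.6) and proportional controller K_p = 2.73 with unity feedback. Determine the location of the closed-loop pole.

Closed-loop transfer function: T(s) = K_p·P(s)/(1 + K_p·P(s)) = 3.276/(s + 8.6 + 3.276) = 3.276/(s + 11.88).
The closed-loop pole is at s = −11.88.

s = -11.88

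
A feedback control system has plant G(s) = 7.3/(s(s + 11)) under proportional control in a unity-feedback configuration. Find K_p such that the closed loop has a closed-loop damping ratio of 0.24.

K_p = 71.9

Closed-loop characteristic equation: s² + 11s + K_p·7.3 = 0.
So ω_n = √(7.3K_p) and 2ζω_n = 11, giving ζ = 11/(2√(7.3K_p)).
Setting ζ = 0.24: √(7.3K_p) = 11/(2·0.24) = 22.92, so K_p = 525.2/7.3 = 71.9.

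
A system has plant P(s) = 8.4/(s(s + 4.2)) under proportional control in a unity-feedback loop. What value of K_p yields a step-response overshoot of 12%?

From %OS = 100·exp(−πζ/√(1−ζ²)) = 12%, ζ = −ln(0.12)/√(π²+ln²(0.12)) = 0.5594.
Characteristic equation s² + 4.2s + 8.4K_p = 0 gives ζ = 4.2/(2√(8.4K_p)).
Setting ζ = 0.5594: √(8.4K_p) = 4.2/(2·0.5594) = 3.754, so K_p = 14.09/8.4 = 1.68.

K_p = 1.68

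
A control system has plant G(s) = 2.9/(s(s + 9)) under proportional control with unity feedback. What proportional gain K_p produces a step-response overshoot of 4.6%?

From %OS = 100·exp(−πζ/√(1−ζ²)) = 4.6%, ζ = −ln(0.046)/√(π²+ln²(0.046)) = 0.7.
Characteristic equation s² + 9s + 2.9K_p = 0 gives ζ = 9/(2√(2.9K_p)).
Setting ζ = 0.7: √(2.9K_p) = 9/(2·0.7) = 6.429, so K_p = 41.33/2.9 = 14.3.

K_p = 14.3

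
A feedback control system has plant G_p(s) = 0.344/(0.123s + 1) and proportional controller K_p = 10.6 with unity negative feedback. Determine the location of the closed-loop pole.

Closed loop: T(s) = K_p·G_p/(1+K_p·G_p) = 3.646/(0.123s + 1 + 3.646), with pole at s = −(1 + 3.646)/0.123 = −37.78.

s = -37.78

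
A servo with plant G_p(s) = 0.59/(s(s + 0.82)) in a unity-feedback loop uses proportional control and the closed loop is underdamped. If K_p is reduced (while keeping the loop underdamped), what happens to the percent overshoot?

decrease

ζ = 0.82/(2√(0.59K_p)) rises as K_p falls; higher damping means less overshoot.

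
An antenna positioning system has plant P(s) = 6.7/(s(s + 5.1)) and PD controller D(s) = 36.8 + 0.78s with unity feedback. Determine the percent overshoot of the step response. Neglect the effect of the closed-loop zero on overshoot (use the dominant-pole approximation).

Forward path: (36.8 + 0.78s)·6.7/(s(s+5.1)). The closed-loop characteristic equation is s² + (5.1 + 6.7·0.78)s + 6.7·36.8 = 0.
That is s² + 10.33s + 246.6 = 0, so ω_n = 15.7 rad/s and ζ = 10.33/(2·15.7) = 0.3288.
%OS = 100·exp(−πζ/√(1−ζ²)) = 33.5%.

33.5%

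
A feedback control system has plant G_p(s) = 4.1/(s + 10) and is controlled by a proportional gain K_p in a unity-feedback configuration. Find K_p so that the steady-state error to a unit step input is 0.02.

The loop is type 0, so e_ss(step) = 1/(1 + K_pos) with K_pos = K_p·G_p(0).
G_p(0) = 0.41. Require 1/(1 + K_p·0.41) = 0.02, so 1 + 0.41·K_p = 50.
K_p = (50 − 1)/0.41 = 120.

K_p = 120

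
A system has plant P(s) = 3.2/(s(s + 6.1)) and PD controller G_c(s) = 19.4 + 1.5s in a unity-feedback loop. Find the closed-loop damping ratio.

Forward path: (19.4 + 1.5s)·3.2/(s(s+6.1)). The closed-loop characteristic equation is s² + (6.1 + 3.2·1.5)s + 3.2·19.4 = 0.
That is s² + 10.9s + 62.08 = 0, so ω_n = 7.879 rad/s and ζ = 10.9/(2·7.879) = 0.6917.

ζ = 0.692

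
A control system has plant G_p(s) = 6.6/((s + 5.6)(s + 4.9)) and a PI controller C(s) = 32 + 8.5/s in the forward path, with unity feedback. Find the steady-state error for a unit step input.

0

The open loop C(s)G_p(s) has a pole at the origin (type 1), so the static position error constant is infinite and e_ss = 1/(1+∞) = 0.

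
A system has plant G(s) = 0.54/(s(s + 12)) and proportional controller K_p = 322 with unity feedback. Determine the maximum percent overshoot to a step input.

Closed-loop characteristic equation: s² + 12s + 173.9 = 0, so ω_n = 13.19 rad/s and ζ = 12/(2·13.19) = 0.455.
%OS = 100·exp(−πζ/√(1−ζ²)) = 100·exp(−π·0.455/√0.793) = 20.1%.

20.1%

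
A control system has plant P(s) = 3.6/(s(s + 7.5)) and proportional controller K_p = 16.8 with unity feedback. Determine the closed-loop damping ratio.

With unity feedback the closed-loop characteristic equation is s² + 7.5s + 16.8·3.6 = s² + 7.5s + 60.48 = 0.
So ω_n² = 60.48 ⇒ ω_n = 7.777 rad/s, and ζ = 7.5/(2ω_n) = 0.482.

ζ = 0.482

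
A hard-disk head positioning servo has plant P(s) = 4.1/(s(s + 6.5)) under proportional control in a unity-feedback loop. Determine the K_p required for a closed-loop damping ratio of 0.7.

Closed-loop characteristic equation: s² + 6.5s + K_p·4.1 = 0.
So ω_n = √(4.1K_p) and 2ζω_n = 6.5, giving ζ = 6.5/(2√(4.1K_p)).
Setting ζ = 0.7: √(4.1K_p) = 6.5/(2·0.7) = 4.643, so K_p = 21.56/4.1 = 5.26.

K_p = 5.26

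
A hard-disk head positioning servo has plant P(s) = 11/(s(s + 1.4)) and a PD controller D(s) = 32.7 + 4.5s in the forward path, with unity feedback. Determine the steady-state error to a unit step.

0

The open loop D(s)P(s) has a pole at the origin (type 1), so the static position error constant is infinite and e_ss = 1/(1+∞) = 0.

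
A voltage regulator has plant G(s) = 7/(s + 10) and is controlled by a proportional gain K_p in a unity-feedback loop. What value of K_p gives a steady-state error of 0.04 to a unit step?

K_p = 34.3

Steady-state error for a unit step on this type-0 loop is 1/(1 + K_p·G(0)).
G(0) = 0.7. Require 1/(1 + K_p·0.7) = 0.04, so 1 + 0.7·K_p = 25.
K_p = (25 − 1)/0.7 = 34.3.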